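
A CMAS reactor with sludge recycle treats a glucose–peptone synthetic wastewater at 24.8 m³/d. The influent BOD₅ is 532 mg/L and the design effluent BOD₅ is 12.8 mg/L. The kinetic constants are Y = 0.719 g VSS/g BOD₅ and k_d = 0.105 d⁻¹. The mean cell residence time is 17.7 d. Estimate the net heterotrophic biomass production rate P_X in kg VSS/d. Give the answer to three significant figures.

Observed yield with endogenous decay: Y_obs = Y / (1 + k_d·θ_c) = 0.719 / (1 + 0.105 × 17.7) = 0.719 / 2.858 = 0.2515 g VSS/g BOD₅.
Q·(S₀ − S) = 24.8 × (532 − 12.8) × 10⁻³ = 12.88 kg/d removed.
P_X = Y_obs · Q(S₀ − S) = 0.2515 × 12.88 = 3.239 kg VSS/d.

P_X ≈ 3.24 kg VSS/d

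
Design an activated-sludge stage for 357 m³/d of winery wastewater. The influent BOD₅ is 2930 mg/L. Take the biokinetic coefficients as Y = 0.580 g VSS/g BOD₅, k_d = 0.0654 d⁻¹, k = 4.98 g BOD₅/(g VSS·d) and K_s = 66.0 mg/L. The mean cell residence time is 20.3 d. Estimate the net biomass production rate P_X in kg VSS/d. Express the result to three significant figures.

P_X ≈ 260 kg VSS/d

Effluent substrate depends only on kinetics and SRT: S = K_s(1 + k_d θ_c) / [θ_c(Yk − k_d) − 1] = 66.0 × (1 + 0.0654 × 20.3) / [20.3 × (0.580 × 4.98 − 0.0654) − 1] = 153.6 / 56.31 = 2.728 mg/L.
Correct the yield for decay: Y_obs = Y/(1 + k_d θ_c) = 0.580 / (1 + 0.0654 × 20.3) = 0.580 / 2.328 = 0.2492.
ΔS = 2930 − 2.73 = 2927 mg/L, so the substrate removal rate is 357 × 2927/1000 = 1045 kg BOD₅/d.
Net biomass production P_X = Y_obs × Q·(S₀ − S) = 0.2492 × 1045 = 260.4 kg VSS/d.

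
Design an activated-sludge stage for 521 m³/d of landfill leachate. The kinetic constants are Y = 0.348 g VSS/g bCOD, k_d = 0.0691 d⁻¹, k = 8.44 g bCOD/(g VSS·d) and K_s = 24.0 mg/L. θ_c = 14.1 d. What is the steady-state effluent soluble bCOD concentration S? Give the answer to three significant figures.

S ≈ 1.20 mg/L

Effluent substrate depends only on kinetics and SRT: S = K_s(1 + k_d θ_c) / [θ_c(Yk − k_d) − 1] = 24.0 × (1 + 0.0691 × 14.1) / [14.1 × (0.348 × 8.44 − 0.0691) − 1] = 47.38 / 39.44 = 1.201 mg/L.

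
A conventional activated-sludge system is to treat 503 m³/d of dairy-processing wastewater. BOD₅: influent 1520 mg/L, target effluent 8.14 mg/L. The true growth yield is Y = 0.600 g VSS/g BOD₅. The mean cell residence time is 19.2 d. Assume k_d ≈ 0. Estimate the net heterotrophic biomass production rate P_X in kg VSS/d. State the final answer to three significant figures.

P_X ≈ 456 kg VSS/d

No decay correction is needed, so Y_obs = Y = 0.600.
Mass of BOD₅ removed per day: Q(S₀ − S) = 503 × 1512 g/m³ = 760.5 kg/d.
Net biomass production P_X = Y_obs × Q·(S₀ − S) = 0.6000 × 760.5 = 456.3 kg VSS/d.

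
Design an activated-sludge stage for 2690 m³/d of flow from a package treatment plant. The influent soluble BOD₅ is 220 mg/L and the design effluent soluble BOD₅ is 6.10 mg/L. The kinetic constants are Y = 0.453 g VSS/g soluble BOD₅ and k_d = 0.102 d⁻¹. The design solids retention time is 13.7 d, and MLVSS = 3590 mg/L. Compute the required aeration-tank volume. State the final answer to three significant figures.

From the SRT design equation V = Y Q (S₀−S) θ_c / [X (1 + k_d θ_c)] = 0.453 × 2690 × (220 − 6.10) × 13.7 / [3590 × (1 + 0.102 × 13.7)] = 3.57×10^6 / 8607 = 414.9 m³.

V ≈ 415 m³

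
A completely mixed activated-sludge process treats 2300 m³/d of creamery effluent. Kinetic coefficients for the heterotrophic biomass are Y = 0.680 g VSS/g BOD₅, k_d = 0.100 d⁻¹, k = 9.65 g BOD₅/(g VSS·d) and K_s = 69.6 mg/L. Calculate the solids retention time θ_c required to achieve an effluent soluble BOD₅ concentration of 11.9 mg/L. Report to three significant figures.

At the target effluent, Y k S/(K_s+S) = 0.680×9.65×11.9/81.50 = 0.9581 d⁻¹.
θ_c = 1/(μ − k_d) = 1/(0.9581 − 0.100) = 1/0.8581 = 1.165 d.

θ_c ≈ 1.17 d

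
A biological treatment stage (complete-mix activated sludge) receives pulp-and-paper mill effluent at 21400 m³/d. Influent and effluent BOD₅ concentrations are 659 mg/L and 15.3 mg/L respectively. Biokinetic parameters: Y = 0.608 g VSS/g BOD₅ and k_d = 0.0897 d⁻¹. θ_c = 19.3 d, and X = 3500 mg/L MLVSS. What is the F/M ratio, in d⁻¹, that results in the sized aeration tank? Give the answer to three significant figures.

F/M ≈ 0.238 d⁻¹

Steady-state biomass mass balance: V·X·(1 + k_d·θ_c) = Y·Q·(S₀ − S)·θ_c, so V = 0.608 × 21400 × (659 − 15.3) × 19.3 / [3500 × (1 + 0.0897 × 19.3)] = 1.62×10^8 / 9559 = 16910 m³.
Food-to-microorganism ratio F/M = Q S₀ / (V X) = 21400 × 659 / (16910 × 3500) = 0.2383 d⁻¹.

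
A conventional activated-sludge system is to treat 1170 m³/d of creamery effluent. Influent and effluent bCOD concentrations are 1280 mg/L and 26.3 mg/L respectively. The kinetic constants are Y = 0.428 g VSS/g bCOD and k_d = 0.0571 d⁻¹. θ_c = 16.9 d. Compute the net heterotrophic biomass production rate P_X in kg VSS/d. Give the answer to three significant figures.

P_X ≈ 319 kg VSS/d

Correct the yield for decay: Y_obs = Y/(1 + k_d θ_c) = 0.428 / (1 + 0.0571 × 16.9) = 0.428 / 1.965 = 0.2178.
ΔS = 1280 − 26.3 = 1254 mg/L, so the substrate removal rate is 1170 × 1254/1000 = 1467 kg bCOD/d.
Biomass produced: P_X = Y_obs·Q·ΔS = 0.2178 × 1467 ≈ 319.5 kg VSS/d.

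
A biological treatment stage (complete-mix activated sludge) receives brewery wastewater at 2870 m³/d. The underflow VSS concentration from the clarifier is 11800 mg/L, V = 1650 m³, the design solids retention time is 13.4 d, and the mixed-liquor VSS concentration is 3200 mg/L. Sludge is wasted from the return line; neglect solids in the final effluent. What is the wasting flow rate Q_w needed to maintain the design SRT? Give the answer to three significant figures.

Q_w = (V·X)/(θ_c X_r) = 1650 × 3200 / (13.4 × 11800) = 33.39 m³/d.

Q_w ≈ 33.4 m³/d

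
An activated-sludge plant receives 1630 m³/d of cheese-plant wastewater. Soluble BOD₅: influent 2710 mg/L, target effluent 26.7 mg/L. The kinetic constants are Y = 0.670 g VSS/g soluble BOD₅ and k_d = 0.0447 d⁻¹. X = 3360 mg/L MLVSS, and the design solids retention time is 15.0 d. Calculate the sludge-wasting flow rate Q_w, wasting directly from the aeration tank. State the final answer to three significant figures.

Rearranging the biomass balance for a CMAS with decay, V = Y·Q·ΔS·θ_c / [X·(1+k_d θ_c)] = 0.670 × 1630 × (2710 − 26.7) × 15.0 / [3360 × (1 + 0.0447 × 15.0)] = 4.4×10^7 / 5613 = 7831 m³.
Wasting from the aeration tank: Q_w = V / θ_c = 7831 / 15.0 = 522.1 m³/d.

Q_w ≈ 522 m³/d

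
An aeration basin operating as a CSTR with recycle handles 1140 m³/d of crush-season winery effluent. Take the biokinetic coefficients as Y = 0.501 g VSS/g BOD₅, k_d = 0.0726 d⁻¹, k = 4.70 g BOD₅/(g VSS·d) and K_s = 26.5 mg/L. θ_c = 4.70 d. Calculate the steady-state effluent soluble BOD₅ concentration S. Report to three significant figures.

S ≈ 3.65 mg/L

From the Monod/SRT balance for a CMAS, S = K_s·(1+k_d θ_c)/[θ_c·(Y k − k_d) − 1] = 26.5 × (1 + 0.0726 × 4.70) / [4.70 × (0.501 × 4.70 − 0.0726) − 1] = 35.54 / 9.726 = 3.654 mg/L.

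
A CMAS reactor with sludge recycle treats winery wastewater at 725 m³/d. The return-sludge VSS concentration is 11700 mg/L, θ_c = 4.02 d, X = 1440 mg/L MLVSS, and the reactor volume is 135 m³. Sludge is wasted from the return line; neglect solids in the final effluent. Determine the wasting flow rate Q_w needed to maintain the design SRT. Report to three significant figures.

Q_w ≈ 4.13 m³/d

Wasting from the return line (neglecting effluent solids): Q_w = V·X / (θ_c·X_r) = 135.0 × 1440 / (4.02 × 11700) = 4.133 m³/d.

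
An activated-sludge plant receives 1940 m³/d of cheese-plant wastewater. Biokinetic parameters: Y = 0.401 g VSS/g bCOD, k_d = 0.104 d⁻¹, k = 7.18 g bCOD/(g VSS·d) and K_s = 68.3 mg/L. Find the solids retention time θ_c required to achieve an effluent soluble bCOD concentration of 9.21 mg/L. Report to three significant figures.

θ_c ≈ 4.20 d

At the target effluent, Y k S/(K_s+S) = 0.401×7.18×9.21/77.51 = 0.3421 d⁻¹.
Then 1/θ_c = μ − k_d = 0.3421 − 0.104 = 0.2381 d⁻¹, giving θ_c = 4.200 d.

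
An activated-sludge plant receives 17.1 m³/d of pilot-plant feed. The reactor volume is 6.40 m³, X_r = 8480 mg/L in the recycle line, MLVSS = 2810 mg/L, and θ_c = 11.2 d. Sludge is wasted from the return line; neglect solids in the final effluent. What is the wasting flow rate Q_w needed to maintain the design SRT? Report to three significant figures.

θ_c = V·X/(Q_w·X_r) when wasting from the recycle, so Q_w = V·X/(θ_c·X_r) = 6.400 × 2810 / (11.2 × 8480) = 0.1894 m³/d.

Q_w ≈ 0.189 m³/d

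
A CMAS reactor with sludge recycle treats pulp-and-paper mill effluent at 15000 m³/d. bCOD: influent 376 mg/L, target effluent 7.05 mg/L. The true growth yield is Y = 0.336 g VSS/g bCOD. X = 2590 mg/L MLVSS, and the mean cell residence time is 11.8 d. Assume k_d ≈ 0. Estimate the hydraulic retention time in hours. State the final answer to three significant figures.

Biomass mass balance (decay neglected): V·X = Y·Q·(S₀ − S)·θ_c, so V = 0.336 × 15000 × (376 − 7.05) × 11.8 / 2590 = 8472 m³.
Hydraulic retention time τ = V/Q = 8472 / 15000 = 0.5648 d = 13.56 h.

τ ≈ 13.6 h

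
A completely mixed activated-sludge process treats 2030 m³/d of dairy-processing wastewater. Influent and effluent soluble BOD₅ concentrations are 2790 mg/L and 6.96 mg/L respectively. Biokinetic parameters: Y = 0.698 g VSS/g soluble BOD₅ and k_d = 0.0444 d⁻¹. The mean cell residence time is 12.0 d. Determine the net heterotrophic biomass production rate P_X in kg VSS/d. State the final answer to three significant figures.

Observed yield with endogenous decay: Y_obs = Y / (1 + k_d·θ_c) = 0.698 / (1 + 0.0444 × 12.0) = 0.698 / 1.533 = 0.4554 g VSS/g soluble BOD₅.
Q·(S₀ − S) = 2030 × (2790 − 6.96) × 10⁻³ = 5650 kg/d removed.
P_X = Y_obs · Q(S₀ − S) = 0.4554 × 5650 = 2573 kg VSS/d.

P_X ≈ 2570 kg VSS/d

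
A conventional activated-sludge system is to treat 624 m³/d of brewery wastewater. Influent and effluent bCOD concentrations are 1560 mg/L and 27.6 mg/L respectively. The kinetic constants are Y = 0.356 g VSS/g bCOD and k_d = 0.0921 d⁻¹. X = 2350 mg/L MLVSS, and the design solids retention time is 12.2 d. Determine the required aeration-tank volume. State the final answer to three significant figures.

V ≈ 832 m³

From the SRT design equation V = Y Q (S₀−S) θ_c / [X (1 + k_d θ_c)] = 0.356 × 624 × (1560 − 27.6) × 12.2 / [2350 × (1 + 0.0921 × 12.2)] = 4.15×10^6 / 4991 = 832.2 m³.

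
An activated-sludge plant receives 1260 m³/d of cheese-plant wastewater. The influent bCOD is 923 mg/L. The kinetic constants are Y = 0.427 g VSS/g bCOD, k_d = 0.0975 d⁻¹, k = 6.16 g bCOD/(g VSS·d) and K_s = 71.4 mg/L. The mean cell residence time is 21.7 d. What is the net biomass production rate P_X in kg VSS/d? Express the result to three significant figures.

P_X ≈ 159 kg VSS/d

For a completely mixed reactor with recycle the Lawrence–McCarty relation gives S = K_s·(1 + k_d·θ_c) / [θ_c·(Y·k − k_d) − 1] = 71.4 × (1 + 0.0975 × 21.7) / [21.7 × (0.427 × 6.16 − 0.0975) − 1] = 222.5 / 53.96 = 4.123 mg/L.
Observed yield with endogenous decay: Y_obs = Y / (1 + k_d·θ_c) = 0.427 / (1 + 0.0975 × 21.7) = 0.427 / 3.116 = 0.1370 g VSS/g bCOD.
Mass of bCOD removed per day: Q(S₀ − S) = 1260 × 918.9 g/m³ = 1158 kg/d.
Net biomass production P_X = Y_obs × Q·(S₀ − S) = 0.1370 × 1158 = 158.7 kg VSS/d.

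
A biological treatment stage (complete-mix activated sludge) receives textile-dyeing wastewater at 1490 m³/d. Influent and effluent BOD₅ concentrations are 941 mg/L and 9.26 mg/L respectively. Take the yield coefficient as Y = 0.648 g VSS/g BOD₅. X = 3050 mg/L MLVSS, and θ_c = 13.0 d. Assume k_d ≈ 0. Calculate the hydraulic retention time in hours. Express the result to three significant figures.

Biomass mass balance (decay neglected): V·X = Y·Q·(S₀ − S)·θ_c, so V = 0.648 × 1490 × (941 − 9.26) × 13.0 / 3050 = 3834 m³.
τ = V/Q = 3834/1490 = 2.573 d, or 61.76 h.

τ ≈ 61.8 h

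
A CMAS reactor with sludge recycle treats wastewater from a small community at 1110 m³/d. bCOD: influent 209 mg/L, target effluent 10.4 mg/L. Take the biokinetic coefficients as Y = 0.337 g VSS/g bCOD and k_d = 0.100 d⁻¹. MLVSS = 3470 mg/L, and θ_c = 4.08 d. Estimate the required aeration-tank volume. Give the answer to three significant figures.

V ≈ 62.0 m³

From the SRT design equation V = Y Q (S₀−S) θ_c / [X (1 + k_d θ_c)] = 0.337 × 1110 × (209 − 10.4) × 4.08 / [3470 × (1 + 0.100 × 4.08)] = 3.03×10^5 / 4886 = 62.04 m³.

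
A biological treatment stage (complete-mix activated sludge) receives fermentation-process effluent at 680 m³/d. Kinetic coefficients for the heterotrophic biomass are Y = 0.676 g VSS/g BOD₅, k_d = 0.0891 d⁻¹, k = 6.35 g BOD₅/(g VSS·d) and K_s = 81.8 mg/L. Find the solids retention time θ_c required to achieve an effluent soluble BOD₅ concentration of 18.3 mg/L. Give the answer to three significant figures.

From 1/θ_c = Y·k·S/(K_s + S) − k_d: Y·k·S/(K_s+S) = 0.676 × 6.35 × 18.3 / (81.8 + 18.3) = 0.7848 d⁻¹.
Then 1/θ_c = μ − k_d = 0.7848 − 0.0891 = 0.6957 d⁻¹, giving θ_c = 1.437 d.

θ_c ≈ 1.44 d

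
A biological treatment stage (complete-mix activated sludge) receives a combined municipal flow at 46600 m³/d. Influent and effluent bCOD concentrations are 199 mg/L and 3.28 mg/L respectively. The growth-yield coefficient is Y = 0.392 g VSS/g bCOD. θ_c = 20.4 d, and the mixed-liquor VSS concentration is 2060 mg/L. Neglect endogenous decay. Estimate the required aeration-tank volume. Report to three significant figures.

V ≈ 35400 m³

V·X = Y·Q·ΔS·θ_c gives V = 0.392 × 46600 × (199 − 3.28) × 20.4 / 2060 = 35405 m³.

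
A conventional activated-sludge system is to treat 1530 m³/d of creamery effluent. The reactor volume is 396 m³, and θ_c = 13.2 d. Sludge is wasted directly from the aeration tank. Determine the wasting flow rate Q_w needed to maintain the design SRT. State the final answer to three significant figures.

For wasting at MLVSS concentration, Q_w = V/θ_c = 396.0/13.2 = 30.00 m³/d.

Q_w ≈ 30.0 m³/d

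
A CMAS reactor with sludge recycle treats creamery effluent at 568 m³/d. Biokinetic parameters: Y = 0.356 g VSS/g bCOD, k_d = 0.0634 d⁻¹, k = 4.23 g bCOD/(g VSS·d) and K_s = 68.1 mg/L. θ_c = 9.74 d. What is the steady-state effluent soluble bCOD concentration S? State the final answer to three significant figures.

For a completely mixed reactor with recycle the Lawrence–McCarty relation gives S = K_s·(1 + k_d·θ_c) / [θ_c·(Y·k − k_d) − 1] = 68.1 × (1 + 0.0634 × 9.74) / [9.74 × (0.356 × 4.23 − 0.0634) − 1] = 110.2 / 13.05 = 8.441 mg/L.

S ≈ 8.44 mg/L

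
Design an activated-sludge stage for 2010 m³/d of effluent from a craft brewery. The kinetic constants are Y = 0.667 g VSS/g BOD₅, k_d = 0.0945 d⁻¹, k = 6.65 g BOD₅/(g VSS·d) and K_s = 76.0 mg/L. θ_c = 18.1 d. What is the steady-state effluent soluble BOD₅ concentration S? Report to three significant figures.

From the Monod/SRT balance for a CMAS, S = K_s·(1+k_d θ_c)/[θ_c·(Y k − k_d) − 1] = 76.0 × (1 + 0.0945 × 18.1) / [18.1 × (0.667 × 6.65 − 0.0945) − 1] = 206.0 / 77.57 = 2.655 mg/L.

S ≈ 2.66 mg/L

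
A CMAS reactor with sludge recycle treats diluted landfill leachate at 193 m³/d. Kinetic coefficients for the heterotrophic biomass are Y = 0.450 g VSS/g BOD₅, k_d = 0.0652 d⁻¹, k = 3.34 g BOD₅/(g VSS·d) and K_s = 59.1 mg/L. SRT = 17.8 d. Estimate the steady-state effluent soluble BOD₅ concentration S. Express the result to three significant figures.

From the Monod/SRT balance for a CMAS, S = K_s·(1+k_d θ_c)/[θ_c·(Y k − k_d) − 1] = 59.1 × (1 + 0.0652 × 17.8) / [17.8 × (0.450 × 3.34 − 0.0652) − 1] = 127.7 / 24.59 = 5.192 mg/L.

S ≈ 5.19 mg/L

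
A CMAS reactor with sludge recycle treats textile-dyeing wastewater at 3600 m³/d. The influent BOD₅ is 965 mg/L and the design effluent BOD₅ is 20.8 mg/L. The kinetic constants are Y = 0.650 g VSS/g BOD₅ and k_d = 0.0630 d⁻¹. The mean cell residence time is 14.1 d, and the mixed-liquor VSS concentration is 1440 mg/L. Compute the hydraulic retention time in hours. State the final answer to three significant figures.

τ ≈ 76.4 h

Rearranging the biomass balance for a CMAS with decay, V = Y·Q·ΔS·θ_c / [X·(1+k_d θ_c)] = 0.650 × 3600 × (965 − 20.8) × 14.1 / [1440 × (1 + 0.0630 × 14.1)] = 3.12×10^7 / 2719 = 11457 m³.
HRT = V/Q = 11457 m³ / 3600 m³·d⁻¹ = 3.182 d × 24 = 76.38 h.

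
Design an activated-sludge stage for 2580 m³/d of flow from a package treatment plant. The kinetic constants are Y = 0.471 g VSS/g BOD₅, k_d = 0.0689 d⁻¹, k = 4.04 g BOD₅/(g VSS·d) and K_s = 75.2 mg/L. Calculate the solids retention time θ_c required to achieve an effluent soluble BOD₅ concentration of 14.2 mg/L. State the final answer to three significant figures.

Specific growth rate at S = 14.2 mg/L: μ = YkS/(K_s+S) = 0.471·4.04·14.2/(75.2+14.2) = 0.3022 d⁻¹.
1/θ_c = 0.3022 − 0.0689 = 0.2333 d⁻¹, so θ_c = 4.286 d.

θ_c ≈ 4.29 d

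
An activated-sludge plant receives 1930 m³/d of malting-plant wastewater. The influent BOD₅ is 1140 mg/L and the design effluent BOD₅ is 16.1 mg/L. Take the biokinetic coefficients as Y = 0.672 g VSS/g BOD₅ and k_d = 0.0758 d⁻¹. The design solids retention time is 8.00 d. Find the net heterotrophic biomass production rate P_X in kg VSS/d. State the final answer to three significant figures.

P_X ≈ 907 kg VSS/d

Correct the yield for decay: Y_obs = Y/(1 + k_d θ_c) = 0.672 / (1 + 0.0758 × 8.00) = 0.672 / 1.606 = 0.4183.
Q·(S₀ − S) = 1930 × (1140 − 16.1) × 10⁻³ = 2169 kg/d removed.
So the net sludge growth is P_X = 0.4183 × 2169 = 907.4 kg VSS/d.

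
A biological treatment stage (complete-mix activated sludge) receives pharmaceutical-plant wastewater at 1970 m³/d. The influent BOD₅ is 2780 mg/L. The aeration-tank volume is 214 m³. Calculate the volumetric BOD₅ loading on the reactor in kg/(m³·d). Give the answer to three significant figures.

L_v = Q S₀ / V = 1970 × 2780 × 10⁻³ / 214.0 = 25.59 kg/(m³·d).

L_v ≈ 25.6 kg BOD₅/(m³·d)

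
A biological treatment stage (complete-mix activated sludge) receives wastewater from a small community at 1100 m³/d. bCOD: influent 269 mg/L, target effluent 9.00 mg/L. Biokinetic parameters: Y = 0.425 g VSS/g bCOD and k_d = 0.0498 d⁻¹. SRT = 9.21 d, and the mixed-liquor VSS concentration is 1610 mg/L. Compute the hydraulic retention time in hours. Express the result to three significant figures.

Rearranging the biomass balance for a CMAS with decay, V = Y·Q·ΔS·θ_c / [X·(1+k_d θ_c)] = 0.425 × 1100 × (269 − 9.00) × 9.21 / [1610 × (1 + 0.0498 × 9.21)] = 1.12×10^6 / 2348 = 476.7 m³.
HRT = V/Q = 476.7 m³ / 1100 m³·d⁻¹ = 0.4334 d × 24 = 10.40 h.

τ ≈ 10.4 h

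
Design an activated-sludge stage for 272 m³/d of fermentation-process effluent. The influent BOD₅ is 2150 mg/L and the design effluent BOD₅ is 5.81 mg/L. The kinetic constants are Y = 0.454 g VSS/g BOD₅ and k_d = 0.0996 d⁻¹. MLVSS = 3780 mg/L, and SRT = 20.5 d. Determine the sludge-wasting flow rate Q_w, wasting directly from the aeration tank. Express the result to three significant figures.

Q_w ≈ 23.0 m³/d

From the SRT design equation V = Y Q (S₀−S) θ_c / [X (1 + k_d θ_c)] = 0.454 × 272 × (2150 − 5.81) × 20.5 / [3780 × (1 + 0.0996 × 20.5)] = 5.43×10^6 / 11498 = 472.1 m³.
Wasting from the aeration tank: Q_w = V / θ_c = 472.1 / 20.5 = 23.03 m³/d.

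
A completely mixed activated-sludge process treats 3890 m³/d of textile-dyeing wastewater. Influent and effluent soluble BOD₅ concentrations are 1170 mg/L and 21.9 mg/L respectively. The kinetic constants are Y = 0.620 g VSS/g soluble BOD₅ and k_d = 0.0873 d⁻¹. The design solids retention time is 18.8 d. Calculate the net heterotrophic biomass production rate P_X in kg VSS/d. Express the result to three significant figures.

Correct the yield for decay: Y_obs = Y/(1 + k_d θ_c) = 0.620 / (1 + 0.0873 × 18.8) = 0.620 / 2.641 = 0.2347.
Mass of soluble BOD₅ removed per day: Q(S₀ − S) = 3890 × 1148 g/m³ = 4466 kg/d.
Net biomass production P_X = Y_obs × Q·(S₀ − S) = 0.2347 × 4466 = 1048 kg VSS/d.

P_X ≈ 1050 kg VSS/d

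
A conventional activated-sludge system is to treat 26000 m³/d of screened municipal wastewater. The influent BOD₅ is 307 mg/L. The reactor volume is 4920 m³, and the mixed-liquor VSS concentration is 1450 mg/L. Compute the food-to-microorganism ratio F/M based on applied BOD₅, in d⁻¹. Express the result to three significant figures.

F/M ≈ 1.12 d⁻¹

F/M = Q·S₀ / (V·X) = 26000 × 307 / (4920 × 1450) = 1.119 g BOD₅·(g VSS·d)⁻¹.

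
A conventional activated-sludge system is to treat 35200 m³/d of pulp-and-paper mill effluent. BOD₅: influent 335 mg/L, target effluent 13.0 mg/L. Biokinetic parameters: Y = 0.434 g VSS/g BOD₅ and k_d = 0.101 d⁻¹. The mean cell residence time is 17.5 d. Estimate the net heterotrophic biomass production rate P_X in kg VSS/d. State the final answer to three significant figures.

Correct the yield for decay: Y_obs = Y/(1 + k_d θ_c) = 0.434 / (1 + 0.101 × 17.5) = 0.434 / 2.768 = 0.1568.
ΔS = 335 − 13.0 = 322.0 mg/L, so the substrate removal rate is 35200 × 322.0/1000 = 11334 kg BOD₅/d.
Biomass produced: P_X = Y_obs·Q·ΔS = 0.1568 × 11334 ≈ 1777 kg VSS/d.

P_X ≈ 1780 kg VSS/d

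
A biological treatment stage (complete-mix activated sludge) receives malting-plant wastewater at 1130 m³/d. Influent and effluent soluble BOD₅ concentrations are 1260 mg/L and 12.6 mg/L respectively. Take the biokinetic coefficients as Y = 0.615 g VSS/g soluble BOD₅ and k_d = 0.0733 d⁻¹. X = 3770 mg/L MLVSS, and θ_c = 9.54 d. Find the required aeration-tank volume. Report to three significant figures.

V ≈ 1290 m³

Rearranging the biomass balance for a CMAS with decay, V = Y·Q·ΔS·θ_c / [X·(1+k_d θ_c)] = 0.615 × 1130 × (1260 − 12.6) × 9.54 / [3770 × (1 + 0.0733 × 9.54)] = 8.27×10^6 / 6406 = 1291 m³.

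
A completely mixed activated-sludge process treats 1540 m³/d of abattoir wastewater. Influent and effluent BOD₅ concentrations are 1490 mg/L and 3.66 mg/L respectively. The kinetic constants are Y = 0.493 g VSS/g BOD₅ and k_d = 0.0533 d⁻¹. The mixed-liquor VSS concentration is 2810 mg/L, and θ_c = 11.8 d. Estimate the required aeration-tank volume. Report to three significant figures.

V ≈ 2910 m³

Steady-state biomass mass balance: V·X·(1 + k_d·θ_c) = Y·Q·(S₀ − S)·θ_c, so V = 0.493 × 1540 × (1490 − 3.66) × 11.8 / [2810 × (1 + 0.0533 × 11.8)] = 1.33×10^7 / 4577 = 2909 m³.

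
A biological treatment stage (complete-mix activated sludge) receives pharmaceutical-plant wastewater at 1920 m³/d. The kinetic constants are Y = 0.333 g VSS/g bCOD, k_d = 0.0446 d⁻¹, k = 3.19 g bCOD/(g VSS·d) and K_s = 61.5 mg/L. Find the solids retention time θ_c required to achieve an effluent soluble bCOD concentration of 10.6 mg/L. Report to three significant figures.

Specific growth rate at S = 10.6 mg/L: μ = YkS/(K_s+S) = 0.333·3.19·10.6/(61.5+10.6) = 0.1562 d⁻¹.
1/θ_c = 0.1562 − 0.0446 = 0.1116 d⁻¹, so θ_c = 8.963 d.

θ_c ≈ 8.96 d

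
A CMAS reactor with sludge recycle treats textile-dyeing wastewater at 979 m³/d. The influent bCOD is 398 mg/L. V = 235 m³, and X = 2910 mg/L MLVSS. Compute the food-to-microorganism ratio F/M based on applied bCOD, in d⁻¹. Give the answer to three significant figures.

F/M = Q·S₀ / (V·X) = 979 × 398 / (235.0 × 2910) = 0.5698 g bCOD·(g VSS·d)⁻¹.

F/M ≈ 0.570 d⁻¹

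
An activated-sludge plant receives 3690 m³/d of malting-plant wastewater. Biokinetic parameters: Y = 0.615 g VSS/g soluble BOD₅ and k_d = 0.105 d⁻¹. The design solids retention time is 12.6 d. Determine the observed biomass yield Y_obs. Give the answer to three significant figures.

Y_obs ≈ 0.265 g VSS/g soluble BOD₅

Correct the yield for decay: Y_obs = Y/(1 + k_d θ_c) = 0.615 / (1 + 0.105 × 12.6) = 0.615 / 2.323 = 0.2647.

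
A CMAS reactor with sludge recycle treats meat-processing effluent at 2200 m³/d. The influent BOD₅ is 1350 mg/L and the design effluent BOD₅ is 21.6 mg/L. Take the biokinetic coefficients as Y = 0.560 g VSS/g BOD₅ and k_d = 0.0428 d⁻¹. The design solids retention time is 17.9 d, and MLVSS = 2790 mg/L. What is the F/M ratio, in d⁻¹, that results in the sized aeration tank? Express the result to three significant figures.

F/M ≈ 0.179 d⁻¹

From the SRT design equation V = Y Q (S₀−S) θ_c / [X (1 + k_d θ_c)] = 0.560 × 2200 × (1350 − 21.6) × 17.9 / [2790 × (1 + 0.0428 × 17.9)] = 2.93×10^7 / 4927 = 5945 m³.
Food-to-microorganism ratio F/M = Q S₀ / (V X) = 2200 × 1350 / (5945 × 2790) = 0.1791 d⁻¹.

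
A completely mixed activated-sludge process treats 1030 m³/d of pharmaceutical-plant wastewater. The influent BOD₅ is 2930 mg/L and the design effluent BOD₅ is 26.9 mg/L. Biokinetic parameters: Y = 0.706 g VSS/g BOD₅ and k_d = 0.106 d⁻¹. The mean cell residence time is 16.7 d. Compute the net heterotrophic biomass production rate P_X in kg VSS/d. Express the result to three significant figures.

P_X ≈ 762 kg VSS/d

Y_obs = Y / (1 + k_d θ_c) = 0.706 / (1 + 0.106 × 16.7) = 0.706 / 2.770 = 0.2549.
Q·(S₀ − S) = 1030 × (2930 − 26.9) × 10⁻³ = 2990 kg/d removed.
So the net sludge growth is P_X = 0.2549 × 2990 = 762.1 kg VSS/d.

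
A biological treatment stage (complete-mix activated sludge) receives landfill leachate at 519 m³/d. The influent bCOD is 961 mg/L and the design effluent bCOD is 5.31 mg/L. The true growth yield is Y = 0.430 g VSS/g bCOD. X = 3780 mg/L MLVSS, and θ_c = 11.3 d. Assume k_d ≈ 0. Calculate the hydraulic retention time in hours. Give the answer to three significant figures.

Biomass mass balance (decay neglected): V·X = Y·Q·(S₀ − S)·θ_c, so V = 0.430 × 519 × (961 − 5.31) × 11.3 / 3780 = 637.6 m³.
Hydraulic retention time τ = V/Q = 637.6 / 519 = 1.228 d = 29.48 h.

τ ≈ 29.5 h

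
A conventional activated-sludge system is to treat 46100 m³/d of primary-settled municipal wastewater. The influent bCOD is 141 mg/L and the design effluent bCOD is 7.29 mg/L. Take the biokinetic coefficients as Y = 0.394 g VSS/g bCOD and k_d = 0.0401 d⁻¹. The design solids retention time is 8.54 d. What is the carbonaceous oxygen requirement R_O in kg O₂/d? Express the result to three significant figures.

R_O ≈ 3600 kg O₂/d

Y_obs = Y / (1 + k_d θ_c) = 0.394 / (1 + 0.0401 × 8.54) = 0.394 / 1.342 = 0.2935.
Mass of bCOD removed per day: Q(S₀ − S) = 46100 × 133.7 g/m³ = 6164 kg/d.
Net sludge production P_X = 0.2935 × 6164 = 1809 kg VSS/d.
R_O = Q·ΔS − 1.42 P_X = 6164 − 2569 = 3595 kg O₂/d.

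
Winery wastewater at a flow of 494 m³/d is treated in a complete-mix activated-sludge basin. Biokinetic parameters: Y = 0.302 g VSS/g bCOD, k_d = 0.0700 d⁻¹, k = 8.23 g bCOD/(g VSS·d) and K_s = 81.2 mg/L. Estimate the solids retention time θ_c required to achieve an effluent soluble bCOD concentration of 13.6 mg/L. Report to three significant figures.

From 1/θ_c = Y·k·S/(K_s + S) − k_d: Y·k·S/(K_s+S) = 0.302 × 8.23 × 13.6 / (81.2 + 13.6) = 0.3566 d⁻¹.
θ_c = 1/(μ − k_d) = 1/(0.3566 − 0.0700) = 1/0.2866 = 3.490 d.

θ_c ≈ 3.49 d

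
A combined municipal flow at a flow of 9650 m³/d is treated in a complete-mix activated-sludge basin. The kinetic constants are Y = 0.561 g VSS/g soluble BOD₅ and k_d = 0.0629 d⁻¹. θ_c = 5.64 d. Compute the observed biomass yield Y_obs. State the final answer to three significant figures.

Observed yield with endogenous decay: Y_obs = Y / (1 + k_d·θ_c) = 0.561 / (1 + 0.0629 × 5.64) = 0.561 / 1.355 = 0.4141 g VSS/g soluble BOD₅.

Y_obs ≈ 0.414 g VSS/g soluble BOD₅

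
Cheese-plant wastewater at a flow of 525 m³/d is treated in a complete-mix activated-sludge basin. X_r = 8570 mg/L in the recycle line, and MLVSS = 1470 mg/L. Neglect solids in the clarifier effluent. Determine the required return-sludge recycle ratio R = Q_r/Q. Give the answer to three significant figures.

R = Q_r/Q = X/(X_r − X) = 1470 / (8570 − 1470) = 0.2070.

R ≈ 0.207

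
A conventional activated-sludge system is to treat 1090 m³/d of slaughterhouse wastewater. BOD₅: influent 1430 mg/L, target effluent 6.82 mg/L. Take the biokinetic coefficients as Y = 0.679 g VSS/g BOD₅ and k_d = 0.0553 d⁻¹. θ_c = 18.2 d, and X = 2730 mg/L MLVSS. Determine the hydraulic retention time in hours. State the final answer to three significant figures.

From the SRT design equation V = Y Q (S₀−S) θ_c / [X (1 + k_d θ_c)] = 0.679 × 1090 × (1430 − 6.82) × 18.2 / [2730 × (1 + 0.0553 × 18.2)] = 1.92×10^7 / 5478 = 3500 m³.
Hydraulic retention time τ = V/Q = 3500 / 1090 = 3.211 d = 77.06 h.

τ ≈ 77.1 h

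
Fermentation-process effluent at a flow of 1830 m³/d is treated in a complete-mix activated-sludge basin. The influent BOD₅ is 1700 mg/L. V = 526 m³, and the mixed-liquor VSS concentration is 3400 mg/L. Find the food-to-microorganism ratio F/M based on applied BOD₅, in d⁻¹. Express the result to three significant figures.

F/M ≈ 1.74 d⁻¹

F/M = applied load / biomass = Q·S₀/(V·X) = 1830 × 1700 / (526.0 × 3400) = 1.740 d⁻¹.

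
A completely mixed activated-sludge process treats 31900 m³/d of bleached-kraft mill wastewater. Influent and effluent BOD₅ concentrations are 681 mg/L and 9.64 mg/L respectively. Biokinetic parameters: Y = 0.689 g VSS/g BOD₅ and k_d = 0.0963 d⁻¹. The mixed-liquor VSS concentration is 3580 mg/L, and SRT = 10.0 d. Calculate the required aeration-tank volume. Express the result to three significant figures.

Steady-state biomass mass balance: V·X·(1 + k_d·θ_c) = Y·Q·(S₀ − S)·θ_c, so V = 0.689 × 31900 × (681 − 9.64) × 10.0 / [3580 × (1 + 0.0963 × 10.0)] = 1.48×10^8 / 7028 = 20997 m³.

V ≈ 21000 m³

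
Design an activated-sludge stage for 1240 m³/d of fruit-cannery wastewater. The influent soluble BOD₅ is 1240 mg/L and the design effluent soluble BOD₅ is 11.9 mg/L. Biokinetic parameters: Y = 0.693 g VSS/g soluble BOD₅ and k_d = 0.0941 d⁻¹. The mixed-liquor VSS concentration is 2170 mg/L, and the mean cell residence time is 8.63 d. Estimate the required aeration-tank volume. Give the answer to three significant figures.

From the SRT design equation V = Y Q (S₀−S) θ_c / [X (1 + k_d θ_c)] = 0.693 × 1240 × (1240 − 11.9) × 8.63 / [2170 × (1 + 0.0941 × 8.63)] = 9.11×10^6 / 3932 = 2316 m³.

V ≈ 2320 m³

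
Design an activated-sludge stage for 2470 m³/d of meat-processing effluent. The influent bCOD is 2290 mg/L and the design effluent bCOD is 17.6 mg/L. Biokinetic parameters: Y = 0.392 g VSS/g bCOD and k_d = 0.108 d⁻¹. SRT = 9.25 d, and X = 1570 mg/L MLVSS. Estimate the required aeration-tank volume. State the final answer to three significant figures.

From the SRT design equation V = Y Q (S₀−S) θ_c / [X (1 + k_d θ_c)] = 0.392 × 2470 × (2290 − 17.6) × 9.25 / [1570 × (1 + 0.108 × 9.25)] = 2.04×10^7 / 3138 = 6485 m³.

V ≈ 6480 m³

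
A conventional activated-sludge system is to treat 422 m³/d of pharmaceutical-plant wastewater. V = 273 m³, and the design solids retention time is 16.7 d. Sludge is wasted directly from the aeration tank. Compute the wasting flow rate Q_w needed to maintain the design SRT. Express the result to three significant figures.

For wasting at MLVSS concentration, Q_w = V/θ_c = 273.0/16.7 = 16.35 m³/d.

Q_w ≈ 16.3 m³/d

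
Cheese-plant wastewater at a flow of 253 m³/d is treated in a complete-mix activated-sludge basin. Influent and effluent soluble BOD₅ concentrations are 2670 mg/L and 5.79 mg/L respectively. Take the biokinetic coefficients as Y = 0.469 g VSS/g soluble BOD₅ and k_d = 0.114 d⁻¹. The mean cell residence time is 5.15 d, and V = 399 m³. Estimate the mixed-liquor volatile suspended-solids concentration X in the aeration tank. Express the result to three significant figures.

X ≈ 2570 mg/L

From V·X·(1 + k_d·θ_c) = Y·Q·(S₀ − S)·θ_c: X = 0.469 × 253 × (2670 − 5.79) × 5.15 / [399 × (1 + 0.114 × 5.15)] = 2571 mg/L.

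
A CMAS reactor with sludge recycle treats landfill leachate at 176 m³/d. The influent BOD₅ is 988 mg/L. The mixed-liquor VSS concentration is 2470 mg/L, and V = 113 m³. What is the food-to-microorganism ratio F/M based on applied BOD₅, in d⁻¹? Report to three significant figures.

F/M ≈ 0.623 d⁻¹

F/M = Q·S₀ / (V·X) = 176 × 988 / (113.0 × 2470) = 0.6230 g BOD₅·(g VSS·d)⁻¹.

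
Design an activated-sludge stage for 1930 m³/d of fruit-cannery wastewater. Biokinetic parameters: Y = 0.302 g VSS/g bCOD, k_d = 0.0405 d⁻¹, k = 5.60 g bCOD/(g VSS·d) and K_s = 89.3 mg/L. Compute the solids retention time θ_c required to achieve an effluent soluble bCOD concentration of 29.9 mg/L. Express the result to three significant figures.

Specific growth rate at S = 29.9 mg/L: μ = YkS/(K_s+S) = 0.302·5.60·29.9/(89.3+29.9) = 0.4242 d⁻¹.
θ_c = 1/(μ − k_d) = 1/(0.4242 − 0.0405) = 1/0.3837 = 2.606 d.

θ_c ≈ 2.61 d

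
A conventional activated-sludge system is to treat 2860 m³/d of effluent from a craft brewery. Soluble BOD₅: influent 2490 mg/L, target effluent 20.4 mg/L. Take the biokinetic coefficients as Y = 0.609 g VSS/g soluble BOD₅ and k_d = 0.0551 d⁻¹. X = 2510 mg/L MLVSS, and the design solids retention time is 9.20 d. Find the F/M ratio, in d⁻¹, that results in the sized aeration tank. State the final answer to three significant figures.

From the SRT design equation V = Y Q (S₀−S) θ_c / [X (1 + k_d θ_c)] = 0.609 × 2860 × (2490 − 20.4) × 9.20 / [2510 × (1 + 0.0551 × 9.20)] = 3.96×10^7 / 3782 = 10462 m³.
F/M = applied load / biomass = Q·S₀/(V·X) = 2860 × 2490 / (10462 × 2510) = 0.2712 d⁻¹.

F/M ≈ 0.271 d⁻¹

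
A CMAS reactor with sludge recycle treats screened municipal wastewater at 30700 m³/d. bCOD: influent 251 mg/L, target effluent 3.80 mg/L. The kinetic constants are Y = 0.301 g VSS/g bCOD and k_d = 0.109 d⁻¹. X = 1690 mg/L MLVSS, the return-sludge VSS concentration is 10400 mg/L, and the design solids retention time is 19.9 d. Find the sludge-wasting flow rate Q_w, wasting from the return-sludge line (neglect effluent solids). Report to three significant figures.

Q_w ≈ 69.3 m³/d

From the SRT design equation V = Y Q (S₀−S) θ_c / [X (1 + k_d θ_c)] = 0.301 × 30700 × (251 − 3.80) × 19.9 / [1690 × (1 + 0.109 × 19.9)] = 4.55×10^7 / 5356 = 8488 m³.
Wasting from the return line (neglecting effluent solids): Q_w = V·X / (θ_c·X_r) = 8488 × 1690 / (19.9 × 10400) = 69.31 m³/d.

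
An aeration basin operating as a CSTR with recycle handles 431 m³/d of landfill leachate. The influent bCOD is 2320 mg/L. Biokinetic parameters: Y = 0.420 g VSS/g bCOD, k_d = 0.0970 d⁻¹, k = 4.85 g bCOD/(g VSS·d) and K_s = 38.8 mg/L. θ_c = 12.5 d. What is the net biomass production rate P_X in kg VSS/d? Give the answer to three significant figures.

Effluent substrate depends only on kinetics and SRT: S = K_s(1 + k_d θ_c) / [θ_c(Yk − k_d) − 1] = 38.8 × (1 + 0.0970 × 12.5) / [12.5 × (0.420 × 4.85 − 0.0970) − 1] = 85.85 / 23.25 = 3.692 mg/L.
Correct the yield for decay: Y_obs = Y/(1 + k_d θ_c) = 0.420 / (1 + 0.0970 × 12.5) = 0.420 / 2.213 = 0.1898.
Substrate removed = Q·(S₀ − S) = 431 m³/d × (2320 − 3.69) g/m³ = 9.98×10^5 g/d = 998.3 kg/d.
Net biomass production P_X = Y_obs × Q·(S₀ − S) = 0.1898 × 998.3 = 189.5 kg VSS/d.

P_X ≈ 190 kg VSS/d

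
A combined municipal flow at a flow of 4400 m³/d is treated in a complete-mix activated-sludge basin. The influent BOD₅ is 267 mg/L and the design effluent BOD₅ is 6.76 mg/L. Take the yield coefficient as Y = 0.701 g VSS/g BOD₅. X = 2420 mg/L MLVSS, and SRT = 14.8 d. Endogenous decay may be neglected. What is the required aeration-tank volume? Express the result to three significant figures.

V·X = Y·Q·ΔS·θ_c gives V = 0.701 × 4400 × (267 − 6.76) × 14.8 / 2420 = 4909 m³.

V ≈ 4910 m³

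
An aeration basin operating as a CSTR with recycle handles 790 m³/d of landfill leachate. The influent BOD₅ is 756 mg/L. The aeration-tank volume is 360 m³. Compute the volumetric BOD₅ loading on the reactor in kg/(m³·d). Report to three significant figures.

Volumetric loading L_v = Q·S₀ / V = 790 × 756 g/m³ / 360.0 m³ = 1659 g/(m³·d) = 1.659 kg BOD₅/(m³·d).

L_v ≈ 1.66 kg BOD₅/(m³·d)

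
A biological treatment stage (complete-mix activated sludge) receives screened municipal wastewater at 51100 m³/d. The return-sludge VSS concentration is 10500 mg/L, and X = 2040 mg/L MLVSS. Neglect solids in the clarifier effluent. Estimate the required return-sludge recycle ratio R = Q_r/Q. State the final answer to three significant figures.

Solids balance on the clarifier gives (1+R)X = R·X_r, so R = X/(X_r − X) = 2040 / (10500 − 2040) = 0.2411.

R ≈ 0.241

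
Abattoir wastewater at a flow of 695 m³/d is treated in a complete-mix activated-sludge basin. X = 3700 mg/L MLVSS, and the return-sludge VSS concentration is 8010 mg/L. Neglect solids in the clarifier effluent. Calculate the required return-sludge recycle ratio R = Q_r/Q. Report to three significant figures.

R ≈ 0.858

Solids balance on the clarifier gives (1+R)X = R·X_r, so R = X/(X_r − X) = 3700 / (8010 − 3700) = 0.8585.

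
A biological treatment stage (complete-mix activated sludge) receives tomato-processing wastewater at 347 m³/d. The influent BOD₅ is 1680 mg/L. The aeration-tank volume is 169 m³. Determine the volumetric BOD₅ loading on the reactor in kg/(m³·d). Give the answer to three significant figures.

Volumetric loading L_v = Q·S₀ / V = 347 × 1680 g/m³ / 169.0 m³ = 3449 g/(m³·d) = 3.449 kg BOD₅/(m³·d).

L_v ≈ 3.45 kg BOD₅/(m³·d)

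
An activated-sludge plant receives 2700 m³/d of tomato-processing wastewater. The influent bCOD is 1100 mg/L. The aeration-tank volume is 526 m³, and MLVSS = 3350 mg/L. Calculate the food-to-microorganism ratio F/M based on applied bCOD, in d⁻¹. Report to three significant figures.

F/M ≈ 1.69 d⁻¹

F/M = applied load / biomass = Q·S₀/(V·X) = 2700 × 1100 / (526.0 × 3350) = 1.685 d⁻¹.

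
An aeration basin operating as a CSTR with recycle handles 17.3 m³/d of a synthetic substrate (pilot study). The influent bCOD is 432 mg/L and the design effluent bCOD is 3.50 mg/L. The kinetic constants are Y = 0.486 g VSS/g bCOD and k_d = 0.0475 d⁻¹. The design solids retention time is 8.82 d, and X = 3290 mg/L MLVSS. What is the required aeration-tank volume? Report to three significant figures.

Steady-state biomass mass balance: V·X·(1 + k_d·θ_c) = Y·Q·(S₀ − S)·θ_c, so V = 0.486 × 17.3 × (432 − 3.50) × 8.82 / [3290 × (1 + 0.0475 × 8.82)] = 3.18×10^4 / 4668 = 6.807 m³.

V ≈ 6.81 m³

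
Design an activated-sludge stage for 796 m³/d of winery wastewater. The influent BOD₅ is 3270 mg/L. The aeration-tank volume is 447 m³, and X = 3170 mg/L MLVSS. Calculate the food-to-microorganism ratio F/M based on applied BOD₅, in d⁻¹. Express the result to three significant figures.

F/M ≈ 1.84 d⁻¹

F/M = applied load / biomass = Q·S₀/(V·X) = 796 × 3270 / (447.0 × 3170) = 1.837 d⁻¹.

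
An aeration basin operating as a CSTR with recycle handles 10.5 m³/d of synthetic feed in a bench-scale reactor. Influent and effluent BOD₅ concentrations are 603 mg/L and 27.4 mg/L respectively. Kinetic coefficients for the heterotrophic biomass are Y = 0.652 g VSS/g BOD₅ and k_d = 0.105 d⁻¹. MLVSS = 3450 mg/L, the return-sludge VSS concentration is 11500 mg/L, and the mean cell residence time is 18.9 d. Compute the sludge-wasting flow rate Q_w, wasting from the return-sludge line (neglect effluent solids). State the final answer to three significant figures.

Steady-state biomass mass balance: V·X·(1 + k_d·θ_c) = Y·Q·(S₀ − S)·θ_c, so V = 0.652 × 10.5 × (603 − 27.4) × 18.9 / [3450 × (1 + 0.105 × 18.9)] = 7.45×10^4 / 10297 = 7.233 m³.
Wasting from the return line (neglecting effluent solids): Q_w = V·X / (θ_c·X_r) = 7.233 × 3450 / (18.9 × 11500) = 0.1148 m³/d.

Q_w ≈ 0.115 m³/d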